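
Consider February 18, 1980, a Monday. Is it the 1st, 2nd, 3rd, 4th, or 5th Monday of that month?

Day 18 falls in week ⌈18/7⌉ of the month.
Days 1–7 hold the 1st Monday, 8–14 the 2nd, 15–21 the 3rd, 22–28 the 4th, 29–31 the 5th.
18 is in the range for the 3rd.

3rd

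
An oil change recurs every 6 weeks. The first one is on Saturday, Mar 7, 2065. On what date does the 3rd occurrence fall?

The 3rd occurrence is 2 intervals after the first: 2 × 42 = 84 days after Mar 7, 2065.
Mar has 31 days — 24 days to the end of Mar leaves 60.
Apr has 30 days (30 left).
30 days into May → May 30, 2065.

May 30, 2065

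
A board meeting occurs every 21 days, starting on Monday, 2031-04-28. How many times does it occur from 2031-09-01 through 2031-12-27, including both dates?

6

Occurrences land 21·i days after 2031-04-28 for i = 0, 1, 2, …
2031-09-01 is 126 days after the start; 126 ÷ 21 = 6 remainder 0. First occurrence in the window: #7 on 2031-09-01 (6×21 = 126 days in).
2031-12-27 is 243 days after the start; 243 ÷ 21 = 11 remainder 12. Last occurrence in the window: #12 on 2031-12-15.
Occurrences #7 through #12: 6 in total.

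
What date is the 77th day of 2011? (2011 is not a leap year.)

2011-03-18

January has 31 days (77 − 31 = 46 remain).
February has 28 days (46 − 28 = 18 remain).
18 into March → March 18.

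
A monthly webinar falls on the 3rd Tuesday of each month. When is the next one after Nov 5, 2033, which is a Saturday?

Nov 2033 starts on a Tuesday; its first Tuesday is the 1st, so the 3rd Tuesday is the 15th — Nov 15, 2033.
Nov 15, 2033 is after Nov 5, 2033, so that is the next one.

Nov 15, 2033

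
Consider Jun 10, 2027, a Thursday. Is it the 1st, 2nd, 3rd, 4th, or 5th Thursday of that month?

2nd

Day 10 falls in week ⌈10/7⌉ of the month.
Days 1–7 hold the 1st Thursday, 8–14 the 2nd, 15–21 the 3rd, 22–28 the 4th, 29–31 the 5th.
10 is in the range for the 2nd.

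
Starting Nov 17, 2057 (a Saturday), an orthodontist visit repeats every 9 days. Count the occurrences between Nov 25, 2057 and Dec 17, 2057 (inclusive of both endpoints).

Occurrences land 9·i days after Nov 17, 2057 for i = 0, 1, 2, …
Nov 25, 2057 is 8 days after the start; 8 ÷ 9 = 0 remainder 8; since the remainder is 8, round up to i = 1. First occurrence in the window: #2 on Nov 26, 2057 (1×9 = 9 days in).
Dec 17, 2057 is 30 days after the start; 30 ÷ 9 = 3 remainder 3. Last occurrence in the window: #4 on Dec 14, 2057.
Occurrences #2 through #4: 3 in total.

3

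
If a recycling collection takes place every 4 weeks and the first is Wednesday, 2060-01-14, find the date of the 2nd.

The 2nd occurrence is 1 interval after the first: 1 × 28 = 28 days after 2060-01-14.
January has 31 days — 17 days to the end of January leaves 11.
11 days into February → 2060-02-11.

2060-02-11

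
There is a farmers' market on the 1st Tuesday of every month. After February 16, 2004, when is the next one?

February 2004 starts on a Sunday, so its 1st Tuesday is February 3, 2004 (2 days in).
That is not after February 16, 2004, so look at March 2004.
March 2004 starts on a Monday, so its 1st Tuesday is March 2, 2004 (1 day in).

March 2, 2004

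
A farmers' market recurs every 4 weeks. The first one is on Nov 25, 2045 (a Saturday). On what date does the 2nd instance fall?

The 2nd occurrence is 1 interval after the first: 1 × 28 = 28 days after Nov 25, 2045.
Nov has 30 days — 5 days to the end of Nov leaves 23.
23 days into Dec → Dec 23, 2045.

Dec 23, 2045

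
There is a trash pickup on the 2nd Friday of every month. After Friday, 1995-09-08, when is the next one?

September 1995 starts on a Friday; its first Friday is the 1st, so the 2nd Friday is the 8th — 1995-09-08.
That is not after 1995-09-08, so look at October 1995.
October 1995 starts on a Sunday; its first Friday is the 6th, so the 2nd Friday is the 13th — 1995-10-13.

1995-10-13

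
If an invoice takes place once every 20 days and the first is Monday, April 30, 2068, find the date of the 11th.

November 16, 2068

The 11th occurrence is 10 intervals after the first: 10 × 20 = 200 days after April 30, 2068.
April has 30 days — 0 days to the end of April leaves 200.
May has 31 days (169 left).
June has 30 days (139 left).
July has 31 days (108 left).
August has 31 days (77 left).
September has 30 days (47 left).
October has 31 days (16 left).
16 days into November → November 16, 2068.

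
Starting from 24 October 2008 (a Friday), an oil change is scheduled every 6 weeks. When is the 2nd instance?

The 2nd occurrence is 1 interval after the first: 1 × 42 = 42 days after 24 October 2008.
October has 31 days — 7 days to the end of October leaves 35.
November has 30 days (5 left).
5 days into December → 5 December 2008.

5 December 2008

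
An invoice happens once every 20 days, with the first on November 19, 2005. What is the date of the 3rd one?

December 29, 2005

The 3rd occurrence is 2 intervals after the first: 2 × 20 = 40 days after November 19, 2005.
November has 30 days — 11 days to the end of November leaves 29.
29 days into December → December 29, 2005.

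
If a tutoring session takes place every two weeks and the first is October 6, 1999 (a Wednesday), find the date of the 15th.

The 15th occurrence is 14 intervals after the first: 14 × 14 = 196 days after October 6, 1999.
October has 31 days — 25 days to the end of October leaves 171.
November has 30 days (141 left).
December has 31 days (110 left).
January has 31 days (79 left).
February has 29 days (50 left).
March has 31 days (19 left).
19 days into April → April 19, 2000.

April 19, 2000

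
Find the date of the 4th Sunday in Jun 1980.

The first Sunday of Jun 1980 is Jun 1.
The 4th Sunday is 3 weeks later: 1 + 21 = 22.

Jun 22, 1980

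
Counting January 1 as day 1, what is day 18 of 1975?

1975-01-18

18 into January → January 18.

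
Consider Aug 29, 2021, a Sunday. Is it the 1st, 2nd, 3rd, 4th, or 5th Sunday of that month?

Day 29 falls in week ⌈29/7⌉ of the month.
Days 1–7 hold the 1st Sunday, 8–14 the 2nd, 15–21 the 3rd, 22–28 the 4th, 29–31 the 5th.
29 is in the range for the 5th.

5th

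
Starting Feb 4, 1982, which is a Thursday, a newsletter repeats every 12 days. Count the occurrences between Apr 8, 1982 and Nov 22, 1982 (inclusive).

Occurrences land 12·i days after Feb 4, 1982 for i = 0, 1, 2, …
Apr 8, 1982 is 63 days after the start; 63 ÷ 12 = 5 remainder 3; since the remainder is 3, round up to i = 6. First occurrence in the window: #7 on Apr 17, 1982 (6×12 = 72 days in).
Nov 22, 1982 is 291 days after the start; 291 ÷ 12 = 24 remainder 3. Last occurrence in the window: #25 on Nov 19, 1982.
Occurrences #7 through #25: 19 in total.

19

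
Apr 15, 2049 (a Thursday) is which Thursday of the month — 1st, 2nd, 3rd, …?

Day 15 falls in week ⌈15/7⌉ of the month.
Days 1–7 hold the 1st Thursday, 8–14 the 2nd, 15–21 the 3rd, 22–28 the 4th, 29–31 the 5th.
15 is in the range for the 3rd.

3rd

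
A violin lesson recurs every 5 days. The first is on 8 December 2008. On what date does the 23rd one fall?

The 23rd occurrence is 22 intervals after the first: 22 × 5 = 110 days after 8 December 2008.
December has 31 days — 23 days to the end of December leaves 87.
January has 31 days (56 left).
February has 28 days (28 left).
28 days into March → 28 March 2009.

28 March 2009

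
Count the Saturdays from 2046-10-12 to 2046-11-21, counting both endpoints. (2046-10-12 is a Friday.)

2046-10-12 is a Friday; the first Saturday on or after it is 2046-10-13 (1 day later).
From 2046-10-13 to 2046-11-21: 18 + 21 = 39 days (rest of October, November).
39 ÷ 7 = 5 full weeks with remainder 4, so 5 more Saturdays after the first → 6.

6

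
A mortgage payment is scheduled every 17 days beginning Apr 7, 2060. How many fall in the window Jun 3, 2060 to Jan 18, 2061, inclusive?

13

Occurrences land 17·i days after Apr 7, 2060 for i = 0, 1, 2, …
Jun 3, 2060 is 57 days after the start; 57 ÷ 17 = 3 remainder 6; since the remainder is 6, round up to i = 4. First occurrence in the window: #5 on Jun 14, 2060 (4×17 = 68 days in).
Jan 18, 2061 is 286 days after the start; 286 ÷ 17 = 16 remainder 14. Last occurrence in the window: #17 on Jan 4, 2061.
Occurrences #5 through #17: 13 in total.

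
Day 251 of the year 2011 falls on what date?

January has 31 days (251 − 31 = 220 remain).
February has 28 days (220 − 28 = 192 remain).
March has 31 days (192 − 31 = 161 remain).
April has 30 days (161 − 30 = 131 remain).
May has 31 days (131 − 31 = 100 remain).
June has 30 days (100 − 30 = 70 remain).
July has 31 days (70 − 31 = 39 remain).
August has 31 days (39 − 31 = 8 remain).
8 into September → September 8.

2011-09-08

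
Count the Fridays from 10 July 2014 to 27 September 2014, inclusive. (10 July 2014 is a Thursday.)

12

10 July 2014 is a Thursday; the first Friday on or after it is 11 July 2014 (1 day later).
From 11 July 2014 to 27 September 2014: 20 + 31 + 27 = 78 days (rest of July, August, September).
78 ÷ 7 = 11 full weeks with remainder 1, so 11 more Fridays after the first → 12.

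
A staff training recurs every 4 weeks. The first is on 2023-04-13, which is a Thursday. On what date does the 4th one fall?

2023-07-06

The 4th occurrence is 3 intervals after the first: 3 × 28 = 84 days after 2023-04-13.
April has 30 days — 17 days to the end of April leaves 67.
May has 31 days (36 left).
June has 30 days (6 left).
6 days into July → 2023-07-06.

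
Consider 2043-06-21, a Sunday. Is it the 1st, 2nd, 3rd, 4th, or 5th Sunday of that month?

3rd

Day 21 falls in week ⌈21/7⌉ of the month.
Days 1–7 hold the 1st Sunday, 8–14 the 2nd, 15–21 the 3rd, 22–28 the 4th, 29–31 the 5th.
21 is in the range for the 3rd.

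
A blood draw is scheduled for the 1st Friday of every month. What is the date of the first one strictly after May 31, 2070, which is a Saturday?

June 6, 2070

May 2070 starts on a Thursday, so its 1st Friday is May 2, 2070 (1 day in).
That is not after May 31, 2070, so look at June 2070.
June 2070 starts on a Sunday, so its 1st Friday is June 6, 2070 (5 days in).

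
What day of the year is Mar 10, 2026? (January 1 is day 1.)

69

Days in months before Mar: 31 + 28 = 59.
Plus 10 days into Mar → day 69.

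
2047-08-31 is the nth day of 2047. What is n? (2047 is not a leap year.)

Days in months before August: 31 + 28 + 31 + 30 + 31 + 30 + 31 = 212.
Plus 31 days into August → day 243.

243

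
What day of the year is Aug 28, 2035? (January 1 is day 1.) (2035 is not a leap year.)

240

Days in months before Aug: 31 + 28 + 31 + 30 + 31 + 30 + 31 = 212.
Plus 28 days into Aug → day 240.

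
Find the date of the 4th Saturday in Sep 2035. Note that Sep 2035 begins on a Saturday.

Sep 22, 2035

Sep 2035 begins on a Saturday, so the first Saturday is Sep 1.
The 4th Saturday is 3 weeks later: 1 + 21 = 22.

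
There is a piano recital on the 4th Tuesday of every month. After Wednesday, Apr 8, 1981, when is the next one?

Apr 28, 1981

Apr 1981 starts on a Wednesday; its first Tuesday is the 7th, so the 4th Tuesday is the 28th — Apr 28, 1981.
Apr 28, 1981 is after Apr 8, 1981, so that is the next one.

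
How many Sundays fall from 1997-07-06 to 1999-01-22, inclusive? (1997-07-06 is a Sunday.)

81

1997-07-06 is a Sunday; the first Sunday on or after it is 1997-07-06.
From 1997-07-06 to 1999-01-22: 178 + 365 + 22 = 565 days (rest of 1997, 1998, to 1999-01-22 in 1999).
565 ÷ 7 = 80 full weeks with remainder 5, so 80 more Sundays after the first → 81.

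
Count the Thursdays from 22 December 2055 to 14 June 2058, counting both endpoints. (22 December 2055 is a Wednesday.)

22 December 2055 is a Wednesday; the first Thursday on or after it is 23 December 2055 (1 day later).
From 23 December 2055 to 14 June 2058: 8 + 366 + 365 + 165 = 904 days (rest of 2055, 2056, 2057, to 14 June 2058 in 2058).
904 ÷ 7 = 129 full weeks with remainder 1, so 129 more Thursdays after the first → 130.

130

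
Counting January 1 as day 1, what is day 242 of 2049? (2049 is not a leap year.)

January has 31 days (242 − 31 = 211 remain).
February has 28 days (211 − 28 = 183 remain).
March has 31 days (183 − 31 = 152 remain).
April has 30 days (152 − 30 = 122 remain).
May has 31 days (122 − 31 = 91 remain).
June has 30 days (91 − 30 = 61 remain).
July has 31 days (61 − 31 = 30 remain).
30 into August → August 30.

2049-08-30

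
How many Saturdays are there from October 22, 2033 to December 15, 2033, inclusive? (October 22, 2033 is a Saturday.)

October 22, 2033 is a Saturday; the first Saturday on or after it is October 22, 2033.
From October 22, 2033 to December 15, 2033: 9 + 30 + 15 = 54 days (rest of October, November, December).
54 ÷ 7 = 7 full weeks with remainder 5, so 7 more Saturdays after the first → 8.

8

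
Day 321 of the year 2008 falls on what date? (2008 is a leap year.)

2008-11-16

January has 31 days (321 − 31 = 290 remain).
February has 29 days (290 − 29 = 261 remain).
March has 31 days (261 − 31 = 230 remain).
April has 30 days (230 − 30 = 200 remain).
May has 31 days (200 − 31 = 169 remain).
June has 30 days (169 − 30 = 139 remain).
July has 31 days (139 − 31 = 108 remain).
August has 31 days (108 − 31 = 77 remain).
September has 30 days (77 − 30 = 47 remain).
October has 31 days (47 − 31 = 16 remain).
16 into November → November 16.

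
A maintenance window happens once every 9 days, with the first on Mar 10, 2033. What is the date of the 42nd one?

The 42nd occurrence is 41 intervals after the first: 41 × 9 = 369 days after Mar 10, 2033.
Mar has 31 days — 21 days to the end of Mar leaves 348.
Apr has 30 days (318 left).
May has 31 days (287 left).
Jun has 30 days (257 left).
Jul has 31 days (226 left).
Aug has 31 days (195 left).
Sep has 30 days (165 left).
Oct has 31 days (134 left).
Nov has 30 days (104 left).
Dec has 31 days (73 left).
Jan has 31 days (42 left).
Feb has 28 days (14 left).
14 days into Mar → Mar 14, 2034.

Mar 14, 2034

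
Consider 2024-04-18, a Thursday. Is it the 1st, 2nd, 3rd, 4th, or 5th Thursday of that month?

3rd

Day 18 falls in week ⌈18/7⌉ of the month.
Days 1–7 hold the 1st Thursday, 8–14 the 2nd, 15–21 the 3rd, 22–28 the 4th, 29–31 the 5th.
18 is in the range for the 3rd.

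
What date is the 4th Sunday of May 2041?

May 26, 2041

The first Sunday of May 2041 is May 5.
The 4th Sunday is 3 weeks later: 5 + 21 = 26.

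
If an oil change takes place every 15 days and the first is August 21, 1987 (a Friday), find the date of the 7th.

The 7th occurrence is 6 intervals after the first: 6 × 15 = 90 days after August 21, 1987.
August has 31 days — 10 days to the end of August leaves 80.
September has 30 days (50 left).
October has 31 days (19 left).
19 days into November → November 19, 1987.

November 19, 1987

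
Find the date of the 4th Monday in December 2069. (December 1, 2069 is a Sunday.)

23 December 2069

December 2069 begins on a Sunday, so the first Monday is December 2 (1 day later).
The 4th Monday is 3 weeks later: 2 + 21 = 23.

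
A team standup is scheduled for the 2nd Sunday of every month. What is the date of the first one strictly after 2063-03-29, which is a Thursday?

2063-04-08

March 2063 starts on a Thursday; its first Sunday is the 4th, so the 2nd Sunday is the 11th — 2063-03-11.
That is not after 2063-03-29, so look at April 2063.
April 2063 starts on a Sunday; its first Sunday is the 1st, so the 2nd Sunday is the 8th — 2063-04-08.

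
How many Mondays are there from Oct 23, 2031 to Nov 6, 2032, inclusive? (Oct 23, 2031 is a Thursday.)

54

Oct 23, 2031 is a Thursday; the first Monday on or after it is Oct 27, 2031 (4 days later).
From Oct 27, 2031 to Nov 6, 2032: 65 + 311 = 376 days (rest of 2031, to Nov 6, 2032 in 2032).
376 ÷ 7 = 53 full weeks with remainder 5, so 53 more Mondays after the first → 54.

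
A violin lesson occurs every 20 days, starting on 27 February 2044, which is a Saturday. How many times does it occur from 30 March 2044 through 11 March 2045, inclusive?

17

Occurrences land 20·i days after 27 February 2044 for i = 0, 1, 2, …
30 March 2044 is 32 days after the start; 32 ÷ 20 = 1 remainder 12; since the remainder is 12, round up to i = 2. First occurrence in the window: #3 on 7 April 2044 (2×20 = 40 days in).
11 March 2045 is 378 days after the start; 378 ÷ 20 = 18 remainder 18. Last occurrence in the window: #19 on 21 February 2045.
Occurrences #3 through #19: 17 in total.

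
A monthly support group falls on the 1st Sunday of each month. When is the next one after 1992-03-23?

March 1992 starts on a Sunday, so its 1st Sunday is 1992-03-01.
That is not after 1992-03-23, so look at April 1992.
April 1992 starts on a Wednesday, so its 1st Sunday is 1992-04-05 (4 days in).

1992-04-05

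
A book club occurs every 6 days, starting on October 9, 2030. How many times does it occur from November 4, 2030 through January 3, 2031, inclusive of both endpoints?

10

Occurrences land 6·i days after October 9, 2030 for i = 0, 1, 2, …
November 4, 2030 is 26 days after the start; 26 ÷ 6 = 4 remainder 2; since the remainder is 2, round up to i = 5. First occurrence in the window: #6 on November 8, 2030 (5×6 = 30 days in).
January 3, 2031 is 86 days after the start; 86 ÷ 6 = 14 remainder 2. Last occurrence in the window: #15 on January 1, 2031.
Occurrences #6 through #15: 10 in total.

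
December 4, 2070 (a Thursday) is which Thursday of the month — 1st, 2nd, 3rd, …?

1st

Day 4 falls in week ⌈4/7⌉ of the month.
Days 1–7 hold the 1st Thursday, 8–14 the 2nd, 15–21 the 3rd, 22–28 the 4th, 29–31 the 5th.
4 is in the range for the 1st.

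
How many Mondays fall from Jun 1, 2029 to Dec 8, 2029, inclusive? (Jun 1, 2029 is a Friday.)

27

Jun 1, 2029 is a Friday; the first Monday on or after it is Jun 4, 2029 (3 days later).
From Jun 4, 2029 to Dec 8, 2029: 26 + 31 + 31 + 30 + 31 + 30 + 8 = 187 days (rest of Jun, Jul, Aug, Sep, Oct, Nov, Dec).
187 ÷ 7 = 26 full weeks with remainder 5, so 26 more Mondays after the first → 27.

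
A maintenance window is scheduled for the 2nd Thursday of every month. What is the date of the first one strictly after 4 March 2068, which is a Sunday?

8 March 2068

March 2068 starts on a Thursday; its first Thursday is the 1st, so the 2nd Thursday is the 8th — 8 March 2068.
8 March 2068 is after 4 March 2068, so that is the next one.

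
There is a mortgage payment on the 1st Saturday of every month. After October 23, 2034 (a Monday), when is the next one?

October 2034 starts on a Sunday, so its 1st Saturday is October 7, 2034 (6 days in).
That is not after October 23, 2034, so look at November 2034.
November 2034 starts on a Wednesday, so its 1st Saturday is November 4, 2034 (3 days in).

November 4, 2034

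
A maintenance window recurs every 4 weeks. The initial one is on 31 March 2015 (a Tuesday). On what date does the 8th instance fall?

The 8th occurrence is 7 intervals after the first: 7 × 28 = 196 days after 31 March 2015.
March has 31 days — 0 days to the end of March leaves 196.
April has 30 days (166 left).
May has 31 days (135 left).
June has 30 days (105 left).
July has 31 days (74 left).
August has 31 days (43 left).
September has 30 days (13 left).
13 days into October → 13 October 2015.

13 October 2015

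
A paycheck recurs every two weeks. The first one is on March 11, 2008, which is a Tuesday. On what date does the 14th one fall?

September 9, 2008

The 14th occurrence is 13 intervals after the first: 13 × 14 = 182 days after March 11, 2008.
March has 31 days — 20 days to the end of March leaves 162.
April has 30 days (132 left).
May has 31 days (101 left).
June has 30 days (71 left).
July has 31 days (40 left).
August has 31 days (9 left).
9 days into September → September 9, 2008.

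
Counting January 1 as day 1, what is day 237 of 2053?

January has 31 days (237 − 31 = 206 remain).
February has 28 days (206 − 28 = 178 remain).
March has 31 days (178 − 31 = 147 remain).
April has 30 days (147 − 30 = 117 remain).
May has 31 days (117 − 31 = 86 remain).
June has 30 days (86 − 30 = 56 remain).
July has 31 days (56 − 31 = 25 remain).
25 into August → August 25.

25 August 2053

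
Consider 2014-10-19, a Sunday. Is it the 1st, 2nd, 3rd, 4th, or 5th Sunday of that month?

3rd

Day 19 falls in week ⌈19/7⌉ of the month.
Days 1–7 hold the 1st Sunday, 8–14 the 2nd, 15–21 the 3rd, 22–28 the 4th, 29–31 the 5th.
19 is in the range for the 3rd.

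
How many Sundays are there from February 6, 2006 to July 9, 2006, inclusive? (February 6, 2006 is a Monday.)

February 6, 2006 is a Monday; the first Sunday on or after it is February 12, 2006 (6 days later).
From February 12, 2006 to July 9, 2006: 16 + 31 + 30 + 31 + 30 + 9 = 147 days (rest of February, March, April, May, June, July).
147 ÷ 7 = 21 full weeks with remainder 0, so 21 more Sundays after the first → 22.

22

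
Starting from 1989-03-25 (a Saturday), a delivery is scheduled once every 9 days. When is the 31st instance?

1989-12-20

The 31st occurrence is 30 intervals after the first: 30 × 9 = 270 days after 1989-03-25.
March has 31 days — 6 days to the end of March leaves 264.
April has 30 days (234 left).
May has 31 days (203 left).
June has 30 days (173 left).
July has 31 days (142 left).
August has 31 days (111 left).
September has 30 days (81 left).
October has 31 days (50 left).
November has 30 days (20 left).
20 days into December → 1989-12-20.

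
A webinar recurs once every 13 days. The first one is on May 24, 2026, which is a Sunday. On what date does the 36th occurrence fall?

The 36th occurrence is 35 intervals after the first: 35 × 13 = 455 days after May 24, 2026.
May has 31 days — 7 days to the end of May leaves 448.
From end of May to end of 2026 is 214 days (234 left).
Jan has 31 days (203 left).
Feb has 28 days (175 left).
Mar has 31 days (144 left).
Apr has 30 days (114 left).
May has 31 days (83 left).
Jun has 30 days (53 left).
Jul has 31 days (22 left).
22 days into Aug → Aug 22, 2027.

Aug 22, 2027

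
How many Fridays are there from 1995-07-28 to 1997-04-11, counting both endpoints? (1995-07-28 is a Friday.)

1995-07-28 is a Friday; the first Friday on or after it is 1995-07-28.
From 1995-07-28 to 1997-04-11: 156 + 366 + 101 = 623 days (rest of 1995, 1996, to 1997-04-11 in 1997).
623 ÷ 7 = 89 full weeks with remainder 0, so 89 more Fridays after the first → 90.

90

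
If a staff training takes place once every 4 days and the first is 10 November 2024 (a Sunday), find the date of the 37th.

The 37th occurrence is 36 intervals after the first: 36 × 4 = 144 days after 10 November 2024.
November has 30 days — 20 days to the end of November leaves 124.
December has 31 days (93 left).
January has 31 days (62 left).
February has 28 days (34 left).
March has 31 days (3 left).
3 days into April → 3 April 2025.

3 April 2025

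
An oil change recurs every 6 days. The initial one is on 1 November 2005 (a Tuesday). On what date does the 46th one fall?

29 July 2006

The 46th occurrence is 45 intervals after the first: 45 × 6 = 270 days after 1 November 2005.
November has 30 days — 29 days to the end of November leaves 241.
December has 31 days (210 left).
January has 31 days (179 left).
February has 28 days (151 left).
March has 31 days (120 left).
April has 30 days (90 left).
May has 31 days (59 left).
June has 30 days (29 left).
29 days into July → 29 July 2006.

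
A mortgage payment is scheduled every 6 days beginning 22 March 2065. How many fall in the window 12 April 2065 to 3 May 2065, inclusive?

4

Occurrences land 6·i days after 22 March 2065 for i = 0, 1, 2, …
12 April 2065 is 21 days after the start; 21 ÷ 6 = 3 remainder 3; since the remainder is 3, round up to i = 4. First occurrence in the window: #5 on 15 April 2065 (4×6 = 24 days in).
3 May 2065 is 42 days after the start; 42 ÷ 6 = 7 remainder 0. Last occurrence in the window: #8 on 3 May 2065.
Occurrences #5 through #8: 4 in total.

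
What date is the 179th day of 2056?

2056-06-27

January has 31 days (179 − 31 = 148 remain).
February has 29 days (148 − 29 = 119 remain).
March has 31 days (119 − 31 = 88 remain).
April has 30 days (88 − 30 = 58 remain).
May has 31 days (58 − 31 = 27 remain).
27 into June → June 27.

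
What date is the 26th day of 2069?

26 into Jan → Jan 26.

Jan 26, 2069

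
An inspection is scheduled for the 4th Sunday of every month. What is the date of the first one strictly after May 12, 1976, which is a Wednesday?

May 23, 1976

May 1976 starts on a Saturday; its first Sunday is the 2nd, so the 4th Sunday is the 23rd — May 23, 1976.
May 23, 1976 is after May 12, 1976, so that is the next one.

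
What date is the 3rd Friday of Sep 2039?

Sep 16, 2039

The first Friday of Sep 2039 is Sep 2.
The 3rd Friday is 2 weeks later: 2 + 14 = 16.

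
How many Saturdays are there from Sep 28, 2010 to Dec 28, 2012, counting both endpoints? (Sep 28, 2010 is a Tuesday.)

Sep 28, 2010 is a Tuesday; the first Saturday on or after it is Oct 2, 2010 (4 days later).
From Oct 2, 2010 to Dec 28, 2012: 90 + 365 + 363 = 818 days (rest of 2010, 2011, to Dec 28, 2012 in 2012).
818 ÷ 7 = 116 full weeks with remainder 6, so 116 more Saturdays after the first → 117.

117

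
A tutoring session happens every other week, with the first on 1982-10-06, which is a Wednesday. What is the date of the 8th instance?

1983-01-12

The 8th occurrence is 7 intervals after the first: 7 × 14 = 98 days after 1982-10-06.
October has 31 days — 25 days to the end of October leaves 73.
November has 30 days (43 left).
December has 31 days (12 left).
12 days into January → 1983-01-12.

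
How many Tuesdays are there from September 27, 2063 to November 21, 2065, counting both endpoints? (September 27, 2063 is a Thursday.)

September 27, 2063 is a Thursday; the first Tuesday on or after it is October 2, 2063 (5 days later).
From October 2, 2063 to November 21, 2065: 90 + 366 + 325 = 781 days (rest of 2063, 2064, to November 21, 2065 in 2065).
781 ÷ 7 = 111 full weeks with remainder 4, so 111 more Tuesdays after the first → 112.

112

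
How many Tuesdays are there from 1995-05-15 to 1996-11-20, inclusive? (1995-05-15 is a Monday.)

80

1995-05-15 is a Monday; the first Tuesday on or after it is 1995-05-16 (1 day later).
From 1995-05-16 to 1996-11-20: 229 + 325 = 554 days (rest of 1995, to 1996-11-20 in 1996).
554 ÷ 7 = 79 full weeks with remainder 1, so 79 more Tuesdays after the first → 80.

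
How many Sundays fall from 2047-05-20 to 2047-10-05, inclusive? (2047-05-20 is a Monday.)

19

2047-05-20 is a Monday; the first Sunday on or after it is 2047-05-26 (6 days later).
From 2047-05-26 to 2047-10-05: 5 + 30 + 31 + 31 + 30 + 5 = 132 days (rest of May, June, July, August, September, October).
132 ÷ 7 = 18 full weeks with remainder 6, so 18 more Sundays after the first → 19.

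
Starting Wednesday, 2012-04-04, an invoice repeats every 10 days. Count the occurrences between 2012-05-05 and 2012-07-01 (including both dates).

5

Occurrences land 10·i days after 2012-04-04 for i = 0, 1, 2, …
2012-05-05 is 31 days after the start; 31 ÷ 10 = 3 remainder 1; since the remainder is 1, round up to i = 4. First occurrence in the window: #5 on 2012-05-14 (4×10 = 40 days in).
2012-07-01 is 88 days after the start; 88 ÷ 10 = 8 remainder 8. Last occurrence in the window: #9 on 2012-06-23.
Occurrences #5 through #9: 5 in total.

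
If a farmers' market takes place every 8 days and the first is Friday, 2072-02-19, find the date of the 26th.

2072-09-06

The 26th occurrence is 25 intervals after the first: 25 × 8 = 200 days after 2072-02-19.
February has 29 days — 10 days to the end of February leaves 190.
March has 31 days (159 left).
April has 30 days (129 left).
May has 31 days (98 left).
June has 30 days (68 left).
July has 31 days (37 left).
August has 31 days (6 left).
6 days into September → 2072-09-06.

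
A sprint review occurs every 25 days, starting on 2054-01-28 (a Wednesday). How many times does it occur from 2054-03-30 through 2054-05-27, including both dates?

2

Occurrences land 25·i days after 2054-01-28 for i = 0, 1, 2, …
2054-03-30 is 61 days after the start; 61 ÷ 25 = 2 remainder 11; since the remainder is 11, round up to i = 3. First occurrence in the window: #4 on 2054-04-13 (3×25 = 75 days in).
2054-05-27 is 119 days after the start; 119 ÷ 25 = 4 remainder 19. Last occurrence in the window: #5 on 2054-05-08.
Occurrences #4 through #5: 2 in total.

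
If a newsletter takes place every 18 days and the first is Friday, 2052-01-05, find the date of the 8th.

The 8th occurrence is 7 intervals after the first: 7 × 18 = 126 days after 2052-01-05.
January has 31 days — 26 days to the end of January leaves 100.
February has 29 days (71 left).
March has 31 days (40 left).
April has 30 days (10 left).
10 days into May → 2052-05-10.

2052-05-10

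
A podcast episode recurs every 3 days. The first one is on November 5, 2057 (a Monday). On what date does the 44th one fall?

March 14, 2058

The 44th occurrence is 43 intervals after the first: 43 × 3 = 129 days after November 5, 2057.
November has 30 days — 25 days to the end of November leaves 104.
December has 31 days (73 left).
January has 31 days (42 left).
February has 28 days (14 left).
14 days into March → March 14, 2058.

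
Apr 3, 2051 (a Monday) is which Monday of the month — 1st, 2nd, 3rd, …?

Day 3 falls in week ⌈3/7⌉ of the month.
Days 1–7 hold the 1st Monday, 8–14 the 2nd, 15–21 the 3rd, 22–28 the 4th, 29–31 the 5th.
3 is in the range for the 1st.

1st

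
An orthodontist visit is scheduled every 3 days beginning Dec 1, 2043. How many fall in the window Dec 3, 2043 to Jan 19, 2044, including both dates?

16

Occurrences land 3·i days after Dec 1, 2043 for i = 0, 1, 2, …
Dec 3, 2043 is 2 days after the start; 2 ÷ 3 = 0 remainder 2; since the remainder is 2, round up to i = 1. First occurrence in the window: #2 on Dec 4, 2043 (1×3 = 3 days in).
Jan 19, 2044 is 49 days after the start; 49 ÷ 3 = 16 remainder 1. Last occurrence in the window: #17 on Jan 18, 2044.
Occurrences #2 through #17: 16 in total.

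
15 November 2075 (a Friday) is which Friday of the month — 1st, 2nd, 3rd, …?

Day 15 falls in week ⌈15/7⌉ of the month.
Days 1–7 hold the 1st Friday, 8–14 the 2nd, 15–21 the 3rd, 22–28 the 4th, 29–31 the 5th.
15 is in the range for the 3rd.

3rd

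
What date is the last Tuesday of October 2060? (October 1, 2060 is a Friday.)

October 2060 begins on a Friday, so the first Tuesday is October 5 (4 days later).
October 2060 has 31 days. Adding weeks: 5, 12, 19, 26 — the last one ≤ 31 is the 26th.

October 26, 2060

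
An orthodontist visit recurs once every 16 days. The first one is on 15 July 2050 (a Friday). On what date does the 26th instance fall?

The 26th occurrence is 25 intervals after the first: 25 × 16 = 400 days after 15 July 2050.
July has 31 days — 16 days to the end of July leaves 384.
August has 31 days (353 left).
September has 30 days (323 left).
October has 31 days (292 left).
November has 30 days (262 left).
December has 31 days (231 left).
January has 31 days (200 left).
February has 28 days (172 left).
March has 31 days (141 left).
April has 30 days (111 left).
May has 31 days (80 left).
June has 30 days (50 left).
July has 31 days (19 left).
19 days into August → 19 August 2051.

19 August 2051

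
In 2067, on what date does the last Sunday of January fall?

January 30, 2067

The first Sunday of January 2067 is January 2.
January 2067 has 31 days. Adding weeks: 2, 9, 16, 23, 30 — the last one ≤ 31 is the 30th.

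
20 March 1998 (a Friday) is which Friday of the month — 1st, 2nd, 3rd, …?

Day 20 falls in week ⌈20/7⌉ of the month.
Days 1–7 hold the 1st Friday, 8–14 the 2nd, 15–21 the 3rd, 22–28 the 4th, 29–31 the 5th.
20 is in the range for the 3rd.

3rd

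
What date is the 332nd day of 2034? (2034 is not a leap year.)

November 28, 2034

January has 31 days (332 − 31 = 301 remain).
February has 28 days (301 − 28 = 273 remain).
March has 31 days (273 − 31 = 242 remain).
April has 30 days (242 − 30 = 212 remain).
May has 31 days (212 − 31 = 181 remain).
June has 30 days (181 − 30 = 151 remain).
July has 31 days (151 − 31 = 120 remain).
August has 31 days (120 − 31 = 89 remain).
September has 30 days (89 − 30 = 59 remain).
October has 31 days (59 − 31 = 28 remain).
28 into November → November 28.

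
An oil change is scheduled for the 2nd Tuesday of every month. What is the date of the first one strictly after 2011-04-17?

2011-05-10

April 2011 starts on a Friday; its first Tuesday is the 5th, so the 2nd Tuesday is the 12th — 2011-04-12.
That is not after 2011-04-17, so look at May 2011.
May 2011 starts on a Sunday; its first Tuesday is the 3rd, so the 2nd Tuesday is the 10th — 2011-05-10.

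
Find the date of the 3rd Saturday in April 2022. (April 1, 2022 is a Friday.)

16 April 2022

April 2022 begins on a Friday, so the first Saturday is April 2 (1 day later).
The 3rd Saturday is 2 weeks later: 2 + 14 = 16.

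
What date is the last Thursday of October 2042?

The first Thursday of October 2042 is October 2.
October 2042 has 31 days. Adding weeks: 2, 9, 16, 23, 30 — the last one ≤ 31 is the 30th.

October 30, 2042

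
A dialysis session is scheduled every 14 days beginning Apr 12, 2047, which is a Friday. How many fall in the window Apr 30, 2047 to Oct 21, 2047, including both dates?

12

Occurrences land 14·i days after Apr 12, 2047 for i = 0, 1, 2, …
Apr 30, 2047 is 18 days after the start; 18 ÷ 14 = 1 remainder 4; since the remainder is 4, round up to i = 2. First occurrence in the window: #3 on May 10, 2047 (2×14 = 28 days in).
Oct 21, 2047 is 192 days after the start; 192 ÷ 14 = 13 remainder 10. Last occurrence in the window: #14 on Oct 11, 2047.
Occurrences #3 through #14: 12 in total.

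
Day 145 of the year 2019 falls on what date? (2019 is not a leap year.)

January has 31 days (145 − 31 = 114 remain).
February has 28 days (114 − 28 = 86 remain).
March has 31 days (86 − 31 = 55 remain).
April has 30 days (55 − 30 = 25 remain).
25 into May → May 25.

May 25, 2019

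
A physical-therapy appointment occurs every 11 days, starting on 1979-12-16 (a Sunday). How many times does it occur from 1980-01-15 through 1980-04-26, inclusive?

Occurrences land 11·i days after 1979-12-16 for i = 0, 1, 2, …
1980-01-15 is 30 days after the start; 30 ÷ 11 = 2 remainder 8; since the remainder is 8, round up to i = 3. First occurrence in the window: #4 on 1980-01-18 (3×11 = 33 days in).
1980-04-26 is 132 days after the start; 132 ÷ 11 = 12 remainder 0. Last occurrence in the window: #13 on 1980-04-26.
Occurrences #4 through #13: 10 in total.

10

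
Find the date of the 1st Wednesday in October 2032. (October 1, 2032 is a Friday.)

October 6, 2032

October 2032 begins on a Friday, so the first Wednesday is October 6 (5 days later).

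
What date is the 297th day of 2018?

Oct 24, 2018

Jan has 31 days (297 − 31 = 266 remain).
Feb has 28 days (266 − 28 = 238 remain).
Mar has 31 days (238 − 31 = 207 remain).
Apr has 30 days (207 − 30 = 177 remain).
May has 31 days (177 − 31 = 146 remain).
Jun has 30 days (146 − 30 = 116 remain).
Jul has 31 days (116 − 31 = 85 remain).
Aug has 31 days (85 − 31 = 54 remain).
Sep has 30 days (54 − 30 = 24 remain).
24 into Oct → Oct 24.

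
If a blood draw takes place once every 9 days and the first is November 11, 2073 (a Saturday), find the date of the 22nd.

The 22nd occurrence is 21 intervals after the first: 21 × 9 = 189 days after November 11, 2073.
November has 30 days — 19 days to the end of November leaves 170.
December has 31 days (139 left).
January has 31 days (108 left).
February has 28 days (80 left).
March has 31 days (49 left).
April has 30 days (19 left).
19 days into May → May 19, 2074.

May 19, 2074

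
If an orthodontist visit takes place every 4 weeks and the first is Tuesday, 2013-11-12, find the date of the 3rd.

The 3rd occurrence is 2 intervals after the first: 2 × 28 = 56 days after 2013-11-12.
November has 30 days — 18 days to the end of November leaves 38.
December has 31 days (7 left).
7 days into January → 2014-01-07.

2014-01-07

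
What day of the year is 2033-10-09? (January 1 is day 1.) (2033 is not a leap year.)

282

Days in months before October: 31 + 28 + 31 + 30 + 31 + 30 + 31 + 31 + 30 = 273.
Plus 9 days into October → day 282.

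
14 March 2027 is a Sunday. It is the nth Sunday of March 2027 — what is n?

2nd

Day 14 falls in week ⌈14/7⌉ of the month.
Days 1–7 hold the 1st Sunday, 8–14 the 2nd, 15–21 the 3rd, 22–28 the 4th, 29–31 the 5th.
14 is in the range for the 2nd.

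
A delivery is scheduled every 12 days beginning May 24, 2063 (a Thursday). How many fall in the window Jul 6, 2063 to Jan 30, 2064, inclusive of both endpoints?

Occurrences land 12·i days after May 24, 2063 for i = 0, 1, 2, …
Jul 6, 2063 is 43 days after the start; 43 ÷ 12 = 3 remainder 7; since the remainder is 7, round up to i = 4. First occurrence in the window: #5 on Jul 11, 2063 (4×12 = 48 days in).
Jan 30, 2064 is 251 days after the start; 251 ÷ 12 = 20 remainder 11. Last occurrence in the window: #21 on Jan 19, 2064.
Occurrences #5 through #21: 17 in total.

17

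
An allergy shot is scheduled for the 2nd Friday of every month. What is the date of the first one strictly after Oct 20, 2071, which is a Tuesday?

Nov 13, 2071

Oct 2071 starts on a Thursday; its first Friday is the 2nd, so the 2nd Friday is the 9th — Oct 9, 2071.
That is not after Oct 20, 2071, so look at Nov 2071.
Nov 2071 starts on a Sunday; its first Friday is the 6th, so the 2nd Friday is the 13th — Nov 13, 2071.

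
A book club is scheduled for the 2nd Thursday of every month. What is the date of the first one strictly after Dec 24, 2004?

Dec 2004 starts on a Wednesday; its first Thursday is the 2nd, so the 2nd Thursday is the 9th — Dec 9, 2004.
That is not after Dec 24, 2004, so look at Jan 2005.
Jan 2005 starts on a Saturday; its first Thursday is the 6th, so the 2nd Thursday is the 13th — Jan 13, 2005.

Jan 13, 2005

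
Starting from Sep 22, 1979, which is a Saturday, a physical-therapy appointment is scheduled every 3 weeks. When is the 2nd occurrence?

The 2nd occurrence is 1 interval after the first: 1 × 21 = 21 days after Sep 22, 1979.
Sep has 30 days — 8 days to the end of Sep leaves 13.
13 days into Oct → Oct 13, 1979.

Oct 13, 1979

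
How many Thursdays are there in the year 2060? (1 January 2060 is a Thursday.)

53

1 January 2060 is a Thursday; the first Thursday on or after it is 1 January 2060.
From 1 January 2060 to 31 December 2060: 30 + 29 + 31 + 30 + 31 + 30 + 31 + 31 + 30 + 31 + 30 + 31 = 365 days (rest of January, February, March, April, May, June, July, August, September, October, November, December).
365 ÷ 7 = 52 full weeks with remainder 1, so 52 more Thursdays after the first → 53.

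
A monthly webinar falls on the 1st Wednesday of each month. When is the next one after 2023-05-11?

2023-06-07

May 2023 starts on a Monday, so its 1st Wednesday is 2023-05-03 (2 days in).
That is not after 2023-05-11, so look at June 2023.
June 2023 starts on a Thursday, so its 1st Wednesday is 2023-06-07 (6 days in).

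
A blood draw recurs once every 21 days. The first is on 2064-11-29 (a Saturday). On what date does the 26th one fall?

The 26th occurrence is 25 intervals after the first: 25 × 21 = 525 days after 2064-11-29.
November has 30 days — 1 day to the end of November leaves 524.
From end of November to end of 2064 is 31 days (493 left).
2065 has 365 days (128 left).
January has 31 days (97 left).
February has 28 days (69 left).
March has 31 days (38 left).
April has 30 days (8 left).
8 days into May → 2066-05-08.

2066-05-08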